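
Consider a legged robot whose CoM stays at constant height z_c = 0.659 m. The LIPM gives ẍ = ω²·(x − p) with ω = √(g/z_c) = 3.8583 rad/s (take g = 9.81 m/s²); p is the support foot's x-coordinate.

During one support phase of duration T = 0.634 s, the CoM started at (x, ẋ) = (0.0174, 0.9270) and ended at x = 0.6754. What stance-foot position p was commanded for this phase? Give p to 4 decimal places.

ωT = 3.8583·0.634 = 2.446162; cosh(ωT) = 5.815292, sinh(ωT) = 5.728666
x(T) = p + (x₀−p)·cosh(ωT) + (ẋ₀/ω)·sinh(ωT) ⇒ p·(1 − cosh) = x(T) − x₀·cosh − (ẋ₀/ω)·sinh
numerator   = 0.6754 − (0.0174)·5.815292 − (0.9270/3.8583)·5.728666 = -0.802163
denominator = 1 − 5.815292 = -4.815292
p = -0.802163 / -4.815292 = 0.1666

p = 0.1666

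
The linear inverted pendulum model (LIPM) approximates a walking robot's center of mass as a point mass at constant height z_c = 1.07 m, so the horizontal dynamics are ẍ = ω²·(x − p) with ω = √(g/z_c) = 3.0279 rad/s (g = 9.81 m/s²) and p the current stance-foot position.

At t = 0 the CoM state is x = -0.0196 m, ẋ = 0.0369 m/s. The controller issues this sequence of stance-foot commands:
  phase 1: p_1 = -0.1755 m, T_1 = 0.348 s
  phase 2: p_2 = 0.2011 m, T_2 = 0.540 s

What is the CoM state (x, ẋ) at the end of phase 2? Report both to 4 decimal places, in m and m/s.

phase 1: p=-0.1755, T=0.348, ωT=1.053709, cosh=1.608456, sinh=1.259814; start (x,ẋ)=(-0.019600, 0.036900) → end (x,ẋ)=(0.090611, 0.654047)
phase 2: p=0.2011, T=0.540, ωT=1.635066, cosh=2.662368, sinh=2.467429; start (x,ẋ)=(0.090611, 0.654047) → end (x,ẋ)=(0.439920, 0.915838)

x = 0.4399, ẋ = 0.9158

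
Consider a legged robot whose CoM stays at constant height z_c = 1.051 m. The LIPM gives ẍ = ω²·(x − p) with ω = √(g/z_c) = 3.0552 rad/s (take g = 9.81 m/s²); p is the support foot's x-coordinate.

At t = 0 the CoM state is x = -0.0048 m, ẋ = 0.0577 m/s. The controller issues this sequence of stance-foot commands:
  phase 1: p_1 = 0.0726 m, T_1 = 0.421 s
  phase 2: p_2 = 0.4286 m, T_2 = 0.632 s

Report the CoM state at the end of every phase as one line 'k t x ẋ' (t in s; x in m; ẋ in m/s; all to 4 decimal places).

1 0.4210 -0.0466 -0.2829
2 1.0530 -1.5567 -5.8960

phase 1: p=0.0726, T=0.421, ωT=1.286239, cosh=1.947729, sinh=1.671421; start (x,ẋ)=(-0.004800, 0.057700) → end (x,ẋ)=(-0.046588, -0.282861)
phase 2: p=0.4286, T=0.632, ωT=1.930886, cosh=3.520320, sinh=3.375300; start (x,ẋ)=(-0.046588, -0.282861) → end (x,ẋ)=(-1.556711, -5.896004)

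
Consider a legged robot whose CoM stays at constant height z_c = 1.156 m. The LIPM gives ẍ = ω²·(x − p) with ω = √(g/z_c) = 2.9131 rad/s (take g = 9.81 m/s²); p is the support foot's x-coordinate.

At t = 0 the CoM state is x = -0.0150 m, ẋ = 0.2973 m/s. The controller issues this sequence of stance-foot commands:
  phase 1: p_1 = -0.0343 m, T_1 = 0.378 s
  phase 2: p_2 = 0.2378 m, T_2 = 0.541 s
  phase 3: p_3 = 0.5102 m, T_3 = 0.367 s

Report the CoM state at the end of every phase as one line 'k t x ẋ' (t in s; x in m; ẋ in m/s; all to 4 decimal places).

1 0.3780 0.1344 0.5717
2 0.9190 0.4314 0.7445
3 1.2860 0.7103 0.9173

phase 1: p=-0.0343, T=0.378, ωT=1.101152, cosh=1.670058, sinh=1.337570; start (x,ẋ)=(-0.015000, 0.297300) → end (x,ẋ)=(0.134439, 0.571710)
phase 2: p=0.2378, T=0.541, ωT=1.575987, cosh=2.521158, sinh=2.314355; start (x,ẋ)=(0.134439, 0.571710) → end (x,ẋ)=(0.431415, 0.744521)
phase 3: p=0.5102, T=0.367, ωT=1.069108, cosh=1.628047, sinh=1.284732; start (x,ẋ)=(0.431415, 0.744521) → end (x,ẋ)=(0.710283, 0.917259)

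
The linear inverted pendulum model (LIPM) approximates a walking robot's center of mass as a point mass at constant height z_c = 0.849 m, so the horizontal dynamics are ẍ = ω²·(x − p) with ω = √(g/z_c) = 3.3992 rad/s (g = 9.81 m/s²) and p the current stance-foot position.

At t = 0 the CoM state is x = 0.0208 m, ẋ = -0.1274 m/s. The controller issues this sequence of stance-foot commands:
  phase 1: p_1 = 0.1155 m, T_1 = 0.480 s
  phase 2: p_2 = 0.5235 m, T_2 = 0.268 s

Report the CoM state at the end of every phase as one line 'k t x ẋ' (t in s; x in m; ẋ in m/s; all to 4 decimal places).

1 0.4800 -0.2280 -1.1294
2 0.7480 -0.9083 -4.2939

phase 1: p=0.1155, T=0.480, ωT=1.631616, cosh=2.653871, sinh=2.458258; start (x,ẋ)=(0.020800, -0.127400) → end (x,ẋ)=(-0.227956, -1.129427)
phase 2: p=0.5235, T=0.268, ωT=0.910986, cosh=1.444450, sinh=1.042322; start (x,ẋ)=(-0.227956, -1.129427) → end (x,ẋ)=(-0.908265, -4.293855)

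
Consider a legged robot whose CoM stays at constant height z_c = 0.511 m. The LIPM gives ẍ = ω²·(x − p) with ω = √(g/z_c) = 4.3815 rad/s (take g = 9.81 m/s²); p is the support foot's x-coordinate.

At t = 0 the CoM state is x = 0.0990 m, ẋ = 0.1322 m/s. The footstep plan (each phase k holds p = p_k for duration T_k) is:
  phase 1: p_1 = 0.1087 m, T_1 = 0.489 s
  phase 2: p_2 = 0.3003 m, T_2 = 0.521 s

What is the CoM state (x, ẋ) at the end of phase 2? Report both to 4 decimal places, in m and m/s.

phase 1: p=0.1087, T=0.489, ωT=2.142553, cosh=4.319262, sinh=4.201907; start (x,ẋ)=(0.099000, 0.132200) → end (x,ẋ)=(0.193584, 0.392423)
phase 2: p=0.3003, T=0.521, ωT=2.282761, cosh=4.952859, sinh=4.850857; start (x,ẋ)=(0.193584, 0.392423) → end (x,ẋ)=(0.206213, -0.324520)

x = 0.2062, ẋ = -0.3245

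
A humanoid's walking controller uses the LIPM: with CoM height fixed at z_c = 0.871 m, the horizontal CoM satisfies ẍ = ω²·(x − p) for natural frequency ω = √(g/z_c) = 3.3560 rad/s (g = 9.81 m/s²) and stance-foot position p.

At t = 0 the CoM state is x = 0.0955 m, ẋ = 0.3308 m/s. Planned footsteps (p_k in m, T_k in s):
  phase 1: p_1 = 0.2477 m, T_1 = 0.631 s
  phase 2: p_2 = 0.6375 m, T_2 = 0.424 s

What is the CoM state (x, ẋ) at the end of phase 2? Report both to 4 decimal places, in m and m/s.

x = -1.1466, ẋ = -5.6477

phase 1: p=0.2477, T=0.631, ωT=2.117636, cosh=4.215891, sinh=4.095575; start (x,ẋ)=(0.095500, 0.330800) → end (x,ẋ)=(0.009741, -0.697334)
phase 2: p=0.6375, T=0.424, ωT=1.422944, cosh=2.195161, sinh=1.954157; start (x,ẋ)=(0.009741, -0.697334) → end (x,ẋ)=(-1.146581, -5.647699)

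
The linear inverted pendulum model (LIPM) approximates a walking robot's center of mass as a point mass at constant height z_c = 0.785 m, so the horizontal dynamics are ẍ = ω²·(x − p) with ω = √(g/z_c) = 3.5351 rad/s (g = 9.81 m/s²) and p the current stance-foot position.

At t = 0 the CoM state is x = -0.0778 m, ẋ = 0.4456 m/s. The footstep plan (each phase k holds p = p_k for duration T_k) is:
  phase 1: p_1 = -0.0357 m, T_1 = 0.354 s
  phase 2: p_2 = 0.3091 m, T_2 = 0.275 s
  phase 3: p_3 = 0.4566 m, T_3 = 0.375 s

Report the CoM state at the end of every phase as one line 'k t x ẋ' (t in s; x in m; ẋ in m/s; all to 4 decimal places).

1 0.3540 0.0870 0.6037
2 0.6290 0.1669 0.0227
3 1.0040 -0.1160 -1.7461

phase 1: p=-0.0357, T=0.354, ωT=1.251425, cosh=1.890709, sinh=1.604612; start (x,ẋ)=(-0.077800, 0.445600) → end (x,ẋ)=(0.086963, 0.603689)
phase 2: p=0.3091, T=0.275, ωT=0.972153, cosh=1.510948, sinh=1.132680; start (x,ẋ)=(0.086963, 0.603689) → end (x,ẋ)=(0.166890, 0.022675)
phase 3: p=0.4566, T=0.375, ωT=1.325662, cosh=2.015153, sinh=1.749526; start (x,ẋ)=(0.166890, 0.022675) → end (x,ẋ)=(-0.115988, -1.746089)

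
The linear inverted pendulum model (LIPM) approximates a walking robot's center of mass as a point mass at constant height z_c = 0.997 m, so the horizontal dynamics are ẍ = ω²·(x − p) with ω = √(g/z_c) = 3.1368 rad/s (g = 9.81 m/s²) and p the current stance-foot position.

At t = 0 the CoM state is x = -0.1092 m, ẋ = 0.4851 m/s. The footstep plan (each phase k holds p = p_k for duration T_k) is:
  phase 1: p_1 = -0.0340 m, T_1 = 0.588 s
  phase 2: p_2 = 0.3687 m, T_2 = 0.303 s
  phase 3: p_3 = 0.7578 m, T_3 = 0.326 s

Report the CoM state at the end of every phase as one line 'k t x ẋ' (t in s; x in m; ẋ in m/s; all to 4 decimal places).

1 0.5880 0.1991 0.8451
2 0.8910 0.4129 0.6710
3 1.2170 0.4752 -0.2560

phase 1: p=-0.0340, T=0.588, ωT=1.844438, cosh=3.241331, sinh=3.083216; start (x,ẋ)=(-0.109200, 0.485100) → end (x,ẋ)=(0.199065, 0.845078)
phase 2: p=0.3687, T=0.303, ωT=0.950450, cosh=1.486721, sinh=1.100154; start (x,ẋ)=(0.199065, 0.845078) → end (x,ẋ)=(0.412890, 0.670992)
phase 3: p=0.7578, T=0.326, ωT=1.022597, cosh=1.570033, sinh=1.210373; start (x,ẋ)=(0.412890, 0.670992) → end (x,ẋ)=(0.475191, -0.256039)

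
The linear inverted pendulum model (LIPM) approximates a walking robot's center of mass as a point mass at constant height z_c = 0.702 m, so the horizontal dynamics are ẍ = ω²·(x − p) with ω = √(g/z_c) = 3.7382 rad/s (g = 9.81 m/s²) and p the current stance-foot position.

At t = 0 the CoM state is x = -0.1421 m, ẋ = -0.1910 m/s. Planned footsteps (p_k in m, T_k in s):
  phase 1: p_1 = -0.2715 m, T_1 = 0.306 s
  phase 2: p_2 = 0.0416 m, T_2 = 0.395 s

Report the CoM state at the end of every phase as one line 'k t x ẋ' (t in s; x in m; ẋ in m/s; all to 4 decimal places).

1 0.3060 -0.1199 0.3519
2 0.7010 -0.1349 -0.4416

phase 1: p=-0.2715, T=0.306, ωT=1.143889, cosh=1.728765, sinh=1.410188; start (x,ẋ)=(-0.142100, -0.191000) → end (x,ẋ)=(-0.119850, 0.351946)
phase 2: p=0.0416, T=0.395, ωT=1.476589, cosh=2.303201, sinh=2.074786; start (x,ẋ)=(-0.119850, 0.351946) → end (x,ẋ)=(-0.134914, -0.441598)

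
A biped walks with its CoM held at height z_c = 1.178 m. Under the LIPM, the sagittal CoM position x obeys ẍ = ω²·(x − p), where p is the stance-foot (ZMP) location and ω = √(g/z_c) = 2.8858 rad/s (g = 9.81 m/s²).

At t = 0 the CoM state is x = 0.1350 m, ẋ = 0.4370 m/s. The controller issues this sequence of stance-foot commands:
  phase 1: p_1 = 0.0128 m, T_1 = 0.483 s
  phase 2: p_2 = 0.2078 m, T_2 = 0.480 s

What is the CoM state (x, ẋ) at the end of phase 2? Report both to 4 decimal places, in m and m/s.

x = 1.9961, ẋ = 5.3068

phase 1: p=0.0128, T=0.483, ωT=1.393841, cosh=2.139211, sinh=1.891091; start (x,ẋ)=(0.135000, 0.437000) → end (x,ẋ)=(0.560582, 1.601719)
phase 2: p=0.2078, T=0.480, ωT=1.385184, cosh=2.122919, sinh=1.872642; start (x,ẋ)=(0.560582, 1.601719) → end (x,ẋ)=(1.996108, 5.306776)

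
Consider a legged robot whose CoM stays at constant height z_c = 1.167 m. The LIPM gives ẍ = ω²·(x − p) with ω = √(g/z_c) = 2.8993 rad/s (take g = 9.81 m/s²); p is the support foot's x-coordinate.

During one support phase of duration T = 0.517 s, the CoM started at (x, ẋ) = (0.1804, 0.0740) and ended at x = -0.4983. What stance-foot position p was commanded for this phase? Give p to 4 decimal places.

p = 0.7233

ωT = 2.8993·0.517 = 1.498938; cosh(ωT) = 2.350150, sinh(ωT) = 2.126783
x(T) = p + (x₀−p)·cosh(ωT) + (ẋ₀/ω)·sinh(ωT) ⇒ p·(1 − cosh) = x(T) − x₀·cosh − (ẋ₀/ω)·sinh
numerator   = -0.4983 − (0.1804)·2.350150 − (0.0740/2.8993)·2.126783 = -0.976550
denominator = 1 − 2.350150 = -1.350150
p = -0.976550 / -1.350150 = 0.7233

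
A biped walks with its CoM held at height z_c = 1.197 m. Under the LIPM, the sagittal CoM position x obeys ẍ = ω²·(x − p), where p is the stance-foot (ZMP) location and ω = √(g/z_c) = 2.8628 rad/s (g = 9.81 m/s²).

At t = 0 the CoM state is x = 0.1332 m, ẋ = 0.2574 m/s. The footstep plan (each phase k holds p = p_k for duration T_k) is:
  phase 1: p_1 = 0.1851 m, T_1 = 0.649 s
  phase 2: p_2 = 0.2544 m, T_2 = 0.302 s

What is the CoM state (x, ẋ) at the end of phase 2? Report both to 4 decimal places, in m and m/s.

x = 0.4421, ẋ = 0.6477

phase 1: p=0.1851, T=0.649, ωT=1.857957, cosh=3.283309, sinh=3.127318; start (x,ẋ)=(0.133200, 0.257400) → end (x,ẋ)=(0.295880, 0.380469)
phase 2: p=0.2544, T=0.302, ωT=0.864566, cosh=1.397605, sinh=0.976370; start (x,ẋ)=(0.295880, 0.380469) → end (x,ẋ)=(0.442133, 0.647687)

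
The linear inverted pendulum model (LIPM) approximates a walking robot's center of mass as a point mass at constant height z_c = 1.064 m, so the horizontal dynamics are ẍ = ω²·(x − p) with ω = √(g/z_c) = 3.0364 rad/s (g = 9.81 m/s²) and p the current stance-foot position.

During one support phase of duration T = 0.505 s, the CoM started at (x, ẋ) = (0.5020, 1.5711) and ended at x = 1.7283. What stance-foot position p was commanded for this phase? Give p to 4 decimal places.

ωT = 3.0364·0.505 = 1.533382; cosh(ωT) = 2.424813, sinh(ωT) = 2.209009
x(T) = p + (x₀−p)·cosh(ωT) + (ẋ₀/ω)·sinh(ωT) ⇒ p·(1 − cosh) = x(T) − x₀·cosh − (ẋ₀/ω)·sinh
numerator   = 1.7283 − (0.5020)·2.424813 − (1.5711/3.0364)·2.209009 = -0.631946
denominator = 1 − 2.424813 = -1.424813
p = -0.631946 / -1.424813 = 0.4435

p = 0.4435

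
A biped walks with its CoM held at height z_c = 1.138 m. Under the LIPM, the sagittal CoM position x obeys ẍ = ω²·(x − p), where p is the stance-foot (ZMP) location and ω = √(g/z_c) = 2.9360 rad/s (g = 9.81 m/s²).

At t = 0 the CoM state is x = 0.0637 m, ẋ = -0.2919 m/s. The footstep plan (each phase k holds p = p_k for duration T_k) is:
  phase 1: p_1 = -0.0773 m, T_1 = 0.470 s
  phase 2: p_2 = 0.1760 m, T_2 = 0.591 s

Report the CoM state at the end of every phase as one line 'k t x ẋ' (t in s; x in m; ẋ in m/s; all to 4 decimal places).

1 0.4700 0.0356 0.1538
2 1.0610 -0.0906 -0.6829

phase 1: p=-0.0773, T=0.470, ωT=1.379920, cosh=2.113091, sinh=1.861492; start (x,ẋ)=(0.063700, -0.291900) → end (x,ẋ)=(0.035574, 0.153802)
phase 2: p=0.1760, T=0.591, ωT=1.735176, cosh=2.923147, sinh=2.746778; start (x,ẋ)=(0.035574, 0.153802) → end (x,ẋ)=(-0.090595, -0.682882)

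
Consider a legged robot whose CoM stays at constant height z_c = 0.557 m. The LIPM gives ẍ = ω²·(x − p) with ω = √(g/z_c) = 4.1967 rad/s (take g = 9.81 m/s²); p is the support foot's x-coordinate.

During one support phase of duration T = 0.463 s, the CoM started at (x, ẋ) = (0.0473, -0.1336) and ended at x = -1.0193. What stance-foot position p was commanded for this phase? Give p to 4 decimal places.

p = 0.4212

ωT = 4.1967·0.463 = 1.943072; cosh(ωT) = 3.561712, sinh(ωT) = 3.418449
x(T) = p + (x₀−p)·cosh(ωT) + (ẋ₀/ω)·sinh(ωT) ⇒ p·(1 − cosh) = x(T) − x₀·cosh − (ẋ₀/ω)·sinh
numerator   = -1.0193 − (0.0473)·3.561712 − (-0.1336/4.1967)·3.418449 = -1.078944
denominator = 1 − 3.561712 = -2.561712
p = -1.078944 / -2.561712 = 0.4212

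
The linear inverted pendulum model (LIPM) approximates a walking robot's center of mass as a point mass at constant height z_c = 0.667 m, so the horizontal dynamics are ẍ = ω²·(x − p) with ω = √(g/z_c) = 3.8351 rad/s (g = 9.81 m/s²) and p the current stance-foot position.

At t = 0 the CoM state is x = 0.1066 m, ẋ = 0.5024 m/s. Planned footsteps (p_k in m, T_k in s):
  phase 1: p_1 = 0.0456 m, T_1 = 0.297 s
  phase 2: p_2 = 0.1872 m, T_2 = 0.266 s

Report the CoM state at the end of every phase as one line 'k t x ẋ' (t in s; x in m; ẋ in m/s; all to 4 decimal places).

1 0.2970 0.3343 1.1930
2 0.5630 0.7930 2.5501

phase 1: p=0.0456, T=0.297, ωT=1.139025, cosh=1.721926, sinh=1.401795; start (x,ẋ)=(0.106600, 0.502400) → end (x,ẋ)=(0.334273, 1.193033)
phase 2: p=0.1872, T=0.266, ωT=1.020137, cosh=1.567060, sinh=1.206514; start (x,ẋ)=(0.334273, 1.193033) → end (x,ẋ)=(0.792998, 2.550077)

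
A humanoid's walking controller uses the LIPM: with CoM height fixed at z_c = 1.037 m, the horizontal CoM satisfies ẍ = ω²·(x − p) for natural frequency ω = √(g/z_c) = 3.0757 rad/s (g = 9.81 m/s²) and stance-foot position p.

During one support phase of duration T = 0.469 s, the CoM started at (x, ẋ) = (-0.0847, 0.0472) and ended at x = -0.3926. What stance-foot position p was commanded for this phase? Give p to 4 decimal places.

p = 0.1897

ωT = 3.0757·0.469 = 1.442503; cosh(ωT) = 2.233805, sinh(ωT) = 1.997470
x(T) = p + (x₀−p)·cosh(ωT) + (ẋ₀/ω)·sinh(ωT) ⇒ p·(1 − cosh) = x(T) − x₀·cosh − (ẋ₀/ω)·sinh
numerator   = -0.3926 − (-0.0847)·2.233805 − (0.0472/3.0757)·1.997470 = -0.234050
denominator = 1 − 2.233805 = -1.233805
p = -0.234050 / -1.233805 = 0.1897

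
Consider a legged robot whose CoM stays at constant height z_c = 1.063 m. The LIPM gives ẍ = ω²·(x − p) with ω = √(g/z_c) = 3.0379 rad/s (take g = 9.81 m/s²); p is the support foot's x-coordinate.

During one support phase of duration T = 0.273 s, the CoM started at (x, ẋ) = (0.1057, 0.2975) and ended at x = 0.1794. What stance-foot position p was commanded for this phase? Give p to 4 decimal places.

p = 0.1528

ωT = 3.0379·0.273 = 0.829347; cosh(ωT) = 1.364078, sinh(ωT) = 0.927743
x(T) = p + (x₀−p)·cosh(ωT) + (ẋ₀/ω)·sinh(ωT) ⇒ p·(1 − cosh) = x(T) − x₀·cosh − (ẋ₀/ω)·sinh
numerator   = 0.1794 − (0.1057)·1.364078 − (0.2975/3.0379)·0.927743 = -0.055636
denominator = 1 − 1.364078 = -0.364078
p = -0.055636 / -0.364078 = 0.1528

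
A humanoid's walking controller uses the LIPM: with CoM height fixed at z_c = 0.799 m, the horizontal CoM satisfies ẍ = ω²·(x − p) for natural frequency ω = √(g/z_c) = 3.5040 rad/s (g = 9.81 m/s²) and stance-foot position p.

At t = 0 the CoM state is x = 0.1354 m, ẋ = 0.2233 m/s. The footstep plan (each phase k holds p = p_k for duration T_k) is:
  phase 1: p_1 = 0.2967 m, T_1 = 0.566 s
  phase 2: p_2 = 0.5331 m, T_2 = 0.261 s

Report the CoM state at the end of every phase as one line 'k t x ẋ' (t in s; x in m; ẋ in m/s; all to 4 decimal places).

phase 1: p=0.2967, T=0.566, ωT=1.983264, cosh=3.702021, sinh=3.564401; start (x,ẋ)=(0.135400, 0.223300) → end (x,ẋ)=(-0.073287, -1.187921)
phase 2: p=0.5331, T=0.261, ωT=0.914544, cosh=1.448168, sinh=1.047469; start (x,ẋ)=(-0.073287, -1.187921) → end (x,ẋ)=(-0.700161, -3.945950)

1 0.5660 -0.0733 -1.1879
2 0.8270 -0.7002 -3.9459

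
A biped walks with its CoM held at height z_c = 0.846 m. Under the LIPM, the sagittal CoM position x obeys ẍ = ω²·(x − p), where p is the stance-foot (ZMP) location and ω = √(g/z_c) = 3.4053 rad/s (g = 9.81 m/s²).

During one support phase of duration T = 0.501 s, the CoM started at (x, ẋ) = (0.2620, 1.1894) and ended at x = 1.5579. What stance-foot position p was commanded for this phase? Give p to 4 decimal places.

p = 0.0636

ωT = 3.4053·0.501 = 1.706055; cosh(ωT) = 2.844388, sinh(ωT) = 2.662807
x(T) = p + (x₀−p)·cosh(ωT) + (ẋ₀/ω)·sinh(ωT) ⇒ p·(1 − cosh) = x(T) − x₀·cosh − (ẋ₀/ω)·sinh
numerator   = 1.5579 − (0.2620)·2.844388 − (1.1894/3.4053)·2.662807 = -0.117392
denominator = 1 − 2.844388 = -1.844388
p = -0.117392 / -1.844388 = 0.0636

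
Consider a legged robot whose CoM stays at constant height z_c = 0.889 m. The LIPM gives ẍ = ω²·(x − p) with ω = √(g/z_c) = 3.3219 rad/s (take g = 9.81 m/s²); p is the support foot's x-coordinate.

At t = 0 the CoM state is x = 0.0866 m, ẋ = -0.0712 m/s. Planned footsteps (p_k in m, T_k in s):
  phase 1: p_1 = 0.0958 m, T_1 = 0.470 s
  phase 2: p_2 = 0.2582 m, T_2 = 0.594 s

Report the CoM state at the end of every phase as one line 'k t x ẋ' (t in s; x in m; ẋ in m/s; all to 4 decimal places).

1 0.4700 0.0241 -0.2467
2 1.0640 -0.8621 -3.6476

phase 1: p=0.0958, T=0.470, ωT=1.561293, cosh=2.487421, sinh=2.277557; start (x,ẋ)=(0.086600, -0.071200) → end (x,ẋ)=(0.024100, -0.246710)
phase 2: p=0.2582, T=0.594, ωT=1.973209, cosh=3.666366, sinh=3.527356; start (x,ẋ)=(0.024100, -0.246710) → end (x,ẋ)=(-0.862066, -3.647605)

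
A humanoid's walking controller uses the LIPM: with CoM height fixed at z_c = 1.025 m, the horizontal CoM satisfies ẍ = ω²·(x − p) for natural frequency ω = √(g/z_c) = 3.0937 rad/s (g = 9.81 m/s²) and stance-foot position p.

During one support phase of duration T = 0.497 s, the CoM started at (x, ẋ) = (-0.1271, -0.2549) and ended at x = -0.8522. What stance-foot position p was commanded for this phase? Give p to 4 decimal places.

ωT = 3.0937·0.497 = 1.537569; cosh(ωT) = 2.434083, sinh(ωT) = 2.219181
x(T) = p + (x₀−p)·cosh(ωT) + (ẋ₀/ω)·sinh(ωT) ⇒ p·(1 − cosh) = x(T) − x₀·cosh − (ẋ₀/ω)·sinh
numerator   = -0.8522 − (-0.1271)·2.434083 − (-0.2549/3.0937)·2.219181 = -0.359982
denominator = 1 − 2.434083 = -1.434083
p = -0.359982 / -1.434083 = 0.2510

p = 0.2510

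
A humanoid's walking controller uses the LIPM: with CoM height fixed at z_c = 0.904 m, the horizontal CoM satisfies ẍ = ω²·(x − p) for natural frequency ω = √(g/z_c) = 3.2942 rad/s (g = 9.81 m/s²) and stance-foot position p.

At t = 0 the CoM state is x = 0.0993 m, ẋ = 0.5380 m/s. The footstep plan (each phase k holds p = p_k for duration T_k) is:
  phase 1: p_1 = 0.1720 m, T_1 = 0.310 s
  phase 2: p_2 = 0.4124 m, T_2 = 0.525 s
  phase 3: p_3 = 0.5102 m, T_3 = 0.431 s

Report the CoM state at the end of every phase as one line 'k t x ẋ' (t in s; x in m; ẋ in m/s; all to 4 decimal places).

phase 1: p=0.1720, T=0.310, ωT=1.021202, cosh=1.568346, sinh=1.208184; start (x,ẋ)=(0.099300, 0.538000) → end (x,ẋ)=(0.255299, 0.554424)
phase 2: p=0.4124, T=0.525, ωT=1.729455, cosh=2.907481, sinh=2.730100; start (x,ẋ)=(0.255299, 0.554424) → end (x,ẋ)=(0.415115, 0.199088)
phase 3: p=0.5102, T=0.431, ωT=1.419800, cosh=2.189028, sinh=1.947266; start (x,ẋ)=(0.415115, 0.199088) → end (x,ẋ)=(0.419741, -0.174130)

1 0.3100 0.2553 0.5544
2 0.8350 0.4151 0.1991
3 1.2660 0.4197 -0.1741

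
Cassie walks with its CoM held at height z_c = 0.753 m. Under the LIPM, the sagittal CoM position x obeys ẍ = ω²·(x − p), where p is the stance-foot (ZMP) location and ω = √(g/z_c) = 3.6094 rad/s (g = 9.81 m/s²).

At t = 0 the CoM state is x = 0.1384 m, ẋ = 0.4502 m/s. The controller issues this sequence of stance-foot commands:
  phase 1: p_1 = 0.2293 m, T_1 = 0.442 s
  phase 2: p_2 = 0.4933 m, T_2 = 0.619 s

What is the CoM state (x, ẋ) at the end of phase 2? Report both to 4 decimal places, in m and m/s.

x = 0.0229, ẋ = -1.5791

phase 1: p=0.2293, T=0.442, ωT=1.595355, cosh=2.566457, sinh=2.363621; start (x,ẋ)=(0.138400, 0.450200) → end (x,ẋ)=(0.290823, 0.379928)
phase 2: p=0.4933, T=0.619, ωT=2.234219, cosh=4.723129, sinh=4.616053; start (x,ẋ)=(0.290823, 0.379928) → end (x,ẋ)=(0.022865, -1.579054)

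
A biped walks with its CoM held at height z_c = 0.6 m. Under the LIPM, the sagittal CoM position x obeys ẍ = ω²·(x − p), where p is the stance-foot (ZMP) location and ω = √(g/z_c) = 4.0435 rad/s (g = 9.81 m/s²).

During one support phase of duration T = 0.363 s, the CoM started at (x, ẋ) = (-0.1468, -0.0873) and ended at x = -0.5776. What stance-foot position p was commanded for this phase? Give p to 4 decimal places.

ωT = 4.0435·0.363 = 1.467790; cosh(ωT) = 2.285035, sinh(ωT) = 2.054601
x(T) = p + (x₀−p)·cosh(ωT) + (ẋ₀/ω)·sinh(ωT) ⇒ p·(1 − cosh) = x(T) − x₀·cosh − (ẋ₀/ω)·sinh
numerator   = -0.5776 − (-0.1468)·2.285035 − (-0.0873/4.0435)·2.054601 = -0.197798
denominator = 1 − 2.285035 = -1.285035
p = -0.197798 / -1.285035 = 0.1539

p = 0.1539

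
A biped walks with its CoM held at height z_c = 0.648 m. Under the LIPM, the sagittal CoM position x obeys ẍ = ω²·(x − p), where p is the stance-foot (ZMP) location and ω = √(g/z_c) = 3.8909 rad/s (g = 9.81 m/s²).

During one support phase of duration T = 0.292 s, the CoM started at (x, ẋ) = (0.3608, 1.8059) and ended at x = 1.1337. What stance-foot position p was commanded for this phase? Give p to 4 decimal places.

p = 0.1873

ωT = 3.8909·0.292 = 1.136143; cosh(ωT) = 1.717893, sinh(ωT) = 1.396838
x(T) = p + (x₀−p)·cosh(ωT) + (ẋ₀/ω)·sinh(ωT) ⇒ p·(1 − cosh) = x(T) − x₀·cosh − (ẋ₀/ω)·sinh
numerator   = 1.1337 − (0.3608)·1.717893 − (1.8059/3.8909)·1.396838 = -0.134436
denominator = 1 − 1.717893 = -0.717893
p = -0.134436 / -0.717893 = 0.1873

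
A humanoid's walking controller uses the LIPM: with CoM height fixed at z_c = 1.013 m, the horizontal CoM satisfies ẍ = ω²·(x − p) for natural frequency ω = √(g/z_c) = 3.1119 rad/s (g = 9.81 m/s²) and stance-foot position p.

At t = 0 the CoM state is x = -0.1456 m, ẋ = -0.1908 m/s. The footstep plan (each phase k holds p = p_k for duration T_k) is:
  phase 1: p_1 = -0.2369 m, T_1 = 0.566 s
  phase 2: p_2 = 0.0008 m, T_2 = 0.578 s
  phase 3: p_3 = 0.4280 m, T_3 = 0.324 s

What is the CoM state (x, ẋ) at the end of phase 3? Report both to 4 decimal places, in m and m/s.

phase 1: p=-0.2369, T=0.566, ωT=1.761335, cosh=2.996010, sinh=2.824195; start (x,ẋ)=(-0.145600, -0.190800) → end (x,ẋ)=(-0.136524, 0.230762)
phase 2: p=0.0008, T=0.578, ωT=1.798678, cosh=3.103587, sinh=2.938069; start (x,ẋ)=(-0.136524, 0.230762) → end (x,ẋ)=(-0.207526, -0.539364)
phase 3: p=0.4280, T=0.324, ωT=1.008256, cosh=1.552835, sinh=1.187980; start (x,ẋ)=(-0.207526, -0.539364) → end (x,ẋ)=(-0.764772, -3.187006)

x = -0.7648, ẋ = -3.1870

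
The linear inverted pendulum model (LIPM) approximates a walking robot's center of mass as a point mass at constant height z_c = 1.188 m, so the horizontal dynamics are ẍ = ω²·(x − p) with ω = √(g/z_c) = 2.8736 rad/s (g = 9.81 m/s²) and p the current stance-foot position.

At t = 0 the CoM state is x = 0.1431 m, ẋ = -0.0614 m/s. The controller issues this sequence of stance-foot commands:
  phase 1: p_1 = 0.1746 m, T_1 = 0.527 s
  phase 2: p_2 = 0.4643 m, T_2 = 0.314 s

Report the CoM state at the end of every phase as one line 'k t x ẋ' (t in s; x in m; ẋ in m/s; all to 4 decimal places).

phase 1: p=0.1746, T=0.527, ωT=1.514387, cosh=2.383289, sinh=2.163346; start (x,ẋ)=(0.143100, -0.061400) → end (x,ẋ)=(0.053302, -0.342156)
phase 2: p=0.4643, T=0.314, ωT=0.902310, cosh=1.435462, sinh=1.029830; start (x,ẋ)=(0.053302, -0.342156) → end (x,ẋ)=(-0.248292, -1.707426)

1 0.5270 0.0533 -0.3422
2 0.8410 -0.2483 -1.7074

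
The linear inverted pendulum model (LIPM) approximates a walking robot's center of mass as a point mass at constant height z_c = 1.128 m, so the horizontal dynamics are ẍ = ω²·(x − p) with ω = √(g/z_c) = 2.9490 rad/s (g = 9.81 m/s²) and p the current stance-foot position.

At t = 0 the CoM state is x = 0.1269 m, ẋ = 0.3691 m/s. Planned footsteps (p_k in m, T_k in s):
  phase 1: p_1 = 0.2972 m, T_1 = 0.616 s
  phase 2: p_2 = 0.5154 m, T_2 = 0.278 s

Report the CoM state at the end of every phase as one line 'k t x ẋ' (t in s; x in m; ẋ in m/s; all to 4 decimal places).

phase 1: p=0.2972, T=0.616, ωT=1.816584, cosh=3.156696, sinh=2.994116; start (x,ẋ)=(0.126900, 0.369100) → end (x,ẋ)=(0.134361, -0.338552)
phase 2: p=0.5154, T=0.278, ωT=0.819822, cosh=1.355303, sinh=0.914793; start (x,ẋ)=(0.134361, -0.338552) → end (x,ẋ)=(-0.106043, -1.486778)

1 0.6160 0.1344 -0.3386
2 0.8940 -0.1060 -1.4868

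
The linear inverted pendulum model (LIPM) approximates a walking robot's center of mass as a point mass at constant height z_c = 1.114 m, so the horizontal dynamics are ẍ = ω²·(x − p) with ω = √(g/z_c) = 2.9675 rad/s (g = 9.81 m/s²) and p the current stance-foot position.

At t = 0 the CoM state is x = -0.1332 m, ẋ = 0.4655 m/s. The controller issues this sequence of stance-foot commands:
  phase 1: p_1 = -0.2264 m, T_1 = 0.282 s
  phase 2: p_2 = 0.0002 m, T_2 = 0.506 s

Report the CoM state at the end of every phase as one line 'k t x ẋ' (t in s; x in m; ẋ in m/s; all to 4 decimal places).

phase 1: p=-0.2264, T=0.282, ωT=0.836835, cosh=1.371063, sinh=0.937984; start (x,ẋ)=(-0.133200, 0.465500) → end (x,ẋ)=(0.048521, 0.897649)
phase 2: p=0.0002, T=0.506, ωT=1.501555, cosh=2.355723, sinh=2.132940; start (x,ẋ)=(0.048521, 0.897649) → end (x,ẋ)=(0.759231, 2.420460)

1 0.2820 0.0485 0.8976
2 0.7880 0.7592 2.4205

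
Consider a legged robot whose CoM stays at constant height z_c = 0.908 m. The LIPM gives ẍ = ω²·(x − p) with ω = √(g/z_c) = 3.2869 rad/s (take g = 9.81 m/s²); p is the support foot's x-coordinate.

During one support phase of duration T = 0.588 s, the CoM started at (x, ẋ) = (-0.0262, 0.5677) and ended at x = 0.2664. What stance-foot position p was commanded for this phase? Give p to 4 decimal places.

p = 0.0892

ωT = 3.2869·0.588 = 1.932697; cosh(ωT) = 3.526437, sinh(ωT) = 3.381680
x(T) = p + (x₀−p)·cosh(ωT) + (ẋ₀/ω)·sinh(ωT) ⇒ p·(1 − cosh) = x(T) − x₀·cosh − (ẋ₀/ω)·sinh
numerator   = 0.2664 − (-0.0262)·3.526437 − (0.5677/3.2869)·3.381680 = -0.225277
denominator = 1 − 3.526437 = -2.526437
p = -0.225277 / -2.526437 = 0.0892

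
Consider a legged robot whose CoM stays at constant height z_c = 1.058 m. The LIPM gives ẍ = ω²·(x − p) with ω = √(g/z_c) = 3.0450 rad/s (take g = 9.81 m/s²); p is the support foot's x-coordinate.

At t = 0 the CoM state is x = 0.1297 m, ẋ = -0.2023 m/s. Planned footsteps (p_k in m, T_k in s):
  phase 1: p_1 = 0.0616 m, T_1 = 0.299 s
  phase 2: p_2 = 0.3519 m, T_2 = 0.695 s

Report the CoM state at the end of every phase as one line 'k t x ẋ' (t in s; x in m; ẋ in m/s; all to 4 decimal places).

1 0.2990 0.0907 -0.0761
2 0.9940 -0.8499 -3.5730

phase 1: p=0.0616, T=0.299, ωT=0.910455, cosh=1.443897, sinh=1.041556; start (x,ẋ)=(0.129700, -0.202300) → end (x,ẋ)=(0.090732, -0.076119)
phase 2: p=0.3519, T=0.695, ωT=2.116275, cosh=4.210321, sinh=4.089841; start (x,ẋ)=(0.090732, -0.076119) → end (x,ẋ)=(-0.849940, -3.572960)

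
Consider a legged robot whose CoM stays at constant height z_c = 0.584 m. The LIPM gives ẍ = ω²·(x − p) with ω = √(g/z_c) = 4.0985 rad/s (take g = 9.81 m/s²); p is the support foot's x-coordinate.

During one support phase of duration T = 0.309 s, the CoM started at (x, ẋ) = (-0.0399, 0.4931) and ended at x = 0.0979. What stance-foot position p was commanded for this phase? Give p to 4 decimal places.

p = 0.0242

ωT = 4.0985·0.309 = 1.266436; cosh(ωT) = 1.915010, sinh(ωT) = 1.633176
x(T) = p + (x₀−p)·cosh(ωT) + (ẋ₀/ω)·sinh(ωT) ⇒ p·(1 − cosh) = x(T) − x₀·cosh − (ẋ₀/ω)·sinh
numerator   = 0.0979 − (-0.0399)·1.915010 − (0.4931/4.0985)·1.633176 = -0.022182
denominator = 1 − 1.915010 = -0.915010
p = -0.022182 / -0.915010 = 0.0242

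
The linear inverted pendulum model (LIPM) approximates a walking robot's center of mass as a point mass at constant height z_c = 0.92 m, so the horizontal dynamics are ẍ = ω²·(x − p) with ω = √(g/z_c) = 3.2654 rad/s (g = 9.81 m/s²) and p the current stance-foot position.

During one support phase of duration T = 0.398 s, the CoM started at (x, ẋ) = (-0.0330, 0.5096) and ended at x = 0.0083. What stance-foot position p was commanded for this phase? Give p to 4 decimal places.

ωT = 3.2654·0.398 = 1.299629; cosh(ωT) = 1.970285, sinh(ωT) = 1.697652
x(T) = p + (x₀−p)·cosh(ωT) + (ẋ₀/ω)·sinh(ωT) ⇒ p·(1 − cosh) = x(T) − x₀·cosh − (ẋ₀/ω)·sinh
numerator   = 0.0083 − (-0.0330)·1.970285 − (0.5096/3.2654)·1.697652 = -0.191617
denominator = 1 − 1.970285 = -0.970285
p = -0.191617 / -0.970285 = 0.1975

p = 0.1975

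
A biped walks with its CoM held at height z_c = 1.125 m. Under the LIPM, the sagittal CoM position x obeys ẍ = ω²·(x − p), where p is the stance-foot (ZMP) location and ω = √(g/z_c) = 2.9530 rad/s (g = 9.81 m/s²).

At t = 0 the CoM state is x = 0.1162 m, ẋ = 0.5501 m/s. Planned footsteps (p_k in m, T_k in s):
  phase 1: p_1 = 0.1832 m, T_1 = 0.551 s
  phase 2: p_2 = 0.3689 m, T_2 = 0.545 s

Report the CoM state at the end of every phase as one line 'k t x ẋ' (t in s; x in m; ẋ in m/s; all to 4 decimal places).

1 0.5510 0.4618 0.9698
2 1.0960 1.3987 3.1800

phase 1: p=0.1832, T=0.551, ωT=1.627103, cosh=2.642804, sinh=2.446306; start (x,ẋ)=(0.116200, 0.550100) → end (x,ẋ)=(0.461843, 0.969802)
phase 2: p=0.3689, T=0.545, ωT=1.609385, cosh=2.599873, sinh=2.399862; start (x,ẋ)=(0.461843, 0.969802) → end (x,ẋ)=(1.398684, 3.180028)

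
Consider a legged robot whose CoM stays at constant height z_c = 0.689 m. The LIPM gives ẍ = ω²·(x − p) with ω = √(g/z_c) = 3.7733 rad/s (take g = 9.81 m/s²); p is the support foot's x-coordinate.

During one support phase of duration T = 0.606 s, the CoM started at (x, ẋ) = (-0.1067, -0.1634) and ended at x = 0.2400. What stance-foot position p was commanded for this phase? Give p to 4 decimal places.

p = -0.2471

ωT = 3.7733·0.606 = 2.286620; cosh(ωT) = 4.971612, sinh(ωT) = 4.870003
x(T) = p + (x₀−p)·cosh(ωT) + (ẋ₀/ω)·sinh(ωT) ⇒ p·(1 − cosh) = x(T) − x₀·cosh − (ẋ₀/ω)·sinh
numerator   = 0.2400 − (-0.1067)·4.971612 − (-0.1634/3.7733)·4.870003 = 0.981363
denominator = 1 − 4.971612 = -3.971612
p = 0.981363 / -3.971612 = -0.2471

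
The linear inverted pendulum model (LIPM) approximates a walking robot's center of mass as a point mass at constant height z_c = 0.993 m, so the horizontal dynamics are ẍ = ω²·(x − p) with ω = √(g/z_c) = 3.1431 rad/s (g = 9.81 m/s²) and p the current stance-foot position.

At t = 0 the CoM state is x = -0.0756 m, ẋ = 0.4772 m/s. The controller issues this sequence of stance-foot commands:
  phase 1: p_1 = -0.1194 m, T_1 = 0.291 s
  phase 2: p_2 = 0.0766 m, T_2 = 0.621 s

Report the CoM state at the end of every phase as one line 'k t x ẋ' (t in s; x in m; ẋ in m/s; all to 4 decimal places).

phase 1: p=-0.1194, T=0.291, ωT=0.914642, cosh=1.448271, sinh=1.047611; start (x,ẋ)=(-0.075600, 0.477200) → end (x,ẋ)=(0.103087, 0.835337)
phase 2: p=0.0766, T=0.621, ωT=1.951865, cosh=3.591909, sinh=3.449900; start (x,ẋ)=(0.103087, 0.835337) → end (x,ẋ)=(1.088615, 3.287668)

1 0.2910 0.1031 0.8353
2 0.9120 1.0886 3.2877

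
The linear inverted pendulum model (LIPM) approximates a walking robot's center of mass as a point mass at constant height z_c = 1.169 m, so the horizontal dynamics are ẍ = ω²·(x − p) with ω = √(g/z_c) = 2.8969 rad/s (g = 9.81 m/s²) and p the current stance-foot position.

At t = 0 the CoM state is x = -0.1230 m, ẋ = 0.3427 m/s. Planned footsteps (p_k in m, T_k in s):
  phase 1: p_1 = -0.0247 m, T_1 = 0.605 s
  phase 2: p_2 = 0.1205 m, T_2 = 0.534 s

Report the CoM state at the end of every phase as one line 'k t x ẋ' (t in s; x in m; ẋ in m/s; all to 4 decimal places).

1 0.6050 0.0142 0.2215
2 1.1390 0.0310 -0.1465

phase 1: p=-0.0247, T=0.605, ωT=1.752625, cosh=2.971522, sinh=2.798203; start (x,ẋ)=(-0.123000, 0.342700) → end (x,ẋ)=(0.014224, 0.221509)
phase 2: p=0.1205, T=0.534, ωT=1.546945, cosh=2.454997, sinh=2.242100; start (x,ẋ)=(0.014224, 0.221509) → end (x,ẋ)=(0.031033, -0.146474)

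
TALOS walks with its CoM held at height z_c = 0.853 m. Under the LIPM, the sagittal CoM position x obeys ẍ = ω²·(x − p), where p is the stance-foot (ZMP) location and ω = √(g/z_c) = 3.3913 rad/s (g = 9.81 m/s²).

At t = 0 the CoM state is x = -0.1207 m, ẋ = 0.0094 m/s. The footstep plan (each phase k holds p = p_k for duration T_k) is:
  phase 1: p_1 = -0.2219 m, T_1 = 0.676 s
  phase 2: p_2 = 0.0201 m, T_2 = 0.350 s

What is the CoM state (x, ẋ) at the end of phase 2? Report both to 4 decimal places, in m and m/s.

x = 1.2747, ẋ = 4.4950

phase 1: p=-0.2219, T=0.676, ωT=2.292519, cosh=5.000427, sinh=4.899415; start (x,ẋ)=(-0.120700, 0.009400) → end (x,ẋ)=(0.297723, 1.728481)
phase 2: p=0.0201, T=0.350, ωT=1.186955, cosh=1.791118, sinh=1.485969; start (x,ẋ)=(0.297723, 1.728481) → end (x,ẋ)=(1.274727, 4.494960)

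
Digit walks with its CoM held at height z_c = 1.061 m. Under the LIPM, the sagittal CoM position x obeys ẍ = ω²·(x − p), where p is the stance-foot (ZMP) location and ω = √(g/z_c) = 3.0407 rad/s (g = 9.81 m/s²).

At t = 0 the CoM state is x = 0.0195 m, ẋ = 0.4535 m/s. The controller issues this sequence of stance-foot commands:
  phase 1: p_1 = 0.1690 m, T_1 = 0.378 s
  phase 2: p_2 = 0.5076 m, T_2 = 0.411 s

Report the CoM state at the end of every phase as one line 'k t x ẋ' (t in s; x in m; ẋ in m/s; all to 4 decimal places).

1 0.3780 0.1211 0.1421
2 0.7890 -0.1472 -1.6135

phase 1: p=0.1690, T=0.378, ωT=1.149385, cosh=1.736541, sinh=1.419709; start (x,ẋ)=(0.019500, 0.453500) → end (x,ẋ)=(0.121127, 0.142143)
phase 2: p=0.5076, T=0.411, ωT=1.249728, cosh=1.887988, sinh=1.601405; start (x,ẋ)=(0.121127, 0.142143) → end (x,ẋ)=(-0.147195, -1.613523)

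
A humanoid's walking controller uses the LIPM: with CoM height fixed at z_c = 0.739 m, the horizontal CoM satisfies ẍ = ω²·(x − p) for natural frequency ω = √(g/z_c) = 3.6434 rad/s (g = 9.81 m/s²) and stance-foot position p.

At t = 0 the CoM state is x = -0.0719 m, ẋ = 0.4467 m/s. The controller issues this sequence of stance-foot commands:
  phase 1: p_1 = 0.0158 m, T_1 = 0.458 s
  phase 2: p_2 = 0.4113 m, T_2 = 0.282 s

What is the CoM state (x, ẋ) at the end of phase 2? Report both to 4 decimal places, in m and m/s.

x = 0.0396, ẋ = -0.7867

phase 1: p=0.0158, T=0.458, ωT=1.668677, cosh=2.746821, sinh=2.558325; start (x,ẋ)=(-0.071900, 0.446700) → end (x,ẋ)=(0.088568, 0.409553)
phase 2: p=0.4113, T=0.282, ωT=1.027439, cosh=1.575912, sinh=1.217989; start (x,ẋ)=(0.088568, 0.409553) → end (x,ẋ)=(0.039616, -0.786744)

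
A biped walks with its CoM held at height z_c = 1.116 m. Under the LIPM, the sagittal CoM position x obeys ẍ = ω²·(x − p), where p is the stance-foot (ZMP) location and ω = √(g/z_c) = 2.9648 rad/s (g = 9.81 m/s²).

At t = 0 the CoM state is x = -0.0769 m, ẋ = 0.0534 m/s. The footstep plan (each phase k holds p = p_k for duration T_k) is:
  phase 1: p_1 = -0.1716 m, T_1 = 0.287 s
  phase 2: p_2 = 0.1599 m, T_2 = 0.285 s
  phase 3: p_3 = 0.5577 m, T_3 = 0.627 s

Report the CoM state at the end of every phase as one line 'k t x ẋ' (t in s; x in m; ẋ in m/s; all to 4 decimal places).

phase 1: p=-0.1716, T=0.287, ωT=0.850898, cosh=1.384390, sinh=0.957358; start (x,ẋ)=(-0.076900, 0.053400) → end (x,ẋ)=(-0.023255, 0.342721)
phase 2: p=0.1599, T=0.285, ωT=0.844968, cosh=1.378737, sinh=0.949166; start (x,ẋ)=(-0.023255, 0.342721) → end (x,ẋ)=(0.017098, -0.042893)
phase 3: p=0.5577, T=0.627, ωT=1.858930, cosh=3.286352, sinh=3.130513; start (x,ẋ)=(0.017098, -0.042893) → end (x,ẋ)=(-1.264199, -5.158476)

1 0.2870 -0.0233 0.3427
2 0.5720 0.0171 -0.0429
3 1.1990 -1.2642 -5.1585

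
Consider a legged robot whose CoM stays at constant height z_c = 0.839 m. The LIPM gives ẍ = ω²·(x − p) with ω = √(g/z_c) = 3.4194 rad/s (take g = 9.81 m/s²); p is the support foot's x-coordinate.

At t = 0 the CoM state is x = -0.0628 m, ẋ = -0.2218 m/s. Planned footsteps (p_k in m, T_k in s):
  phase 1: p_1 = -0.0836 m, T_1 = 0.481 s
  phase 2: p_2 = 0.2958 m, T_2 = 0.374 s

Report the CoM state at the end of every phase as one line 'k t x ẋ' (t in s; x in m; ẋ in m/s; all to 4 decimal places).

phase 1: p=-0.0836, T=0.481, ωT=1.644731, cosh=2.686341, sinh=2.493277; start (x,ẋ)=(-0.062800, -0.221800) → end (x,ẋ)=(-0.189451, -0.418500)
phase 2: p=0.2958, T=0.374, ωT=1.278856, cosh=1.935441, sinh=1.657085; start (x,ẋ)=(-0.189451, -0.418500) → end (x,ẋ)=(-0.846185, -3.559529)

1 0.4810 -0.1895 -0.4185
2 0.8550 -0.8462 -3.5595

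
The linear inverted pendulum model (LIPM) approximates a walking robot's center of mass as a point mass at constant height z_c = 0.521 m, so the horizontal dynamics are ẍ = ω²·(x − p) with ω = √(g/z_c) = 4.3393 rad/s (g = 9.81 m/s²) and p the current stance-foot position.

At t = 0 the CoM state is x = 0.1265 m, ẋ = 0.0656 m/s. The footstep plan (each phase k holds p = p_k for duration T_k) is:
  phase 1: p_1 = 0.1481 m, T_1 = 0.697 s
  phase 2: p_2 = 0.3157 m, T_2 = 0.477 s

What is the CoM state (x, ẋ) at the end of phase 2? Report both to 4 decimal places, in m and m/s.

phase 1: p=0.1481, T=0.697, ωT=3.024492, cosh=10.316065, sinh=10.267483; start (x,ẋ)=(0.126500, 0.065600) → end (x,ẋ)=(0.080493, -0.285626)
phase 2: p=0.3157, T=0.477, ωT=2.069846, cosh=4.024904, sinh=3.898699; start (x,ẋ)=(0.080493, -0.285626) → end (x,ẋ)=(-0.887609, -5.128758)

x = -0.8876, ẋ = -5.1288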